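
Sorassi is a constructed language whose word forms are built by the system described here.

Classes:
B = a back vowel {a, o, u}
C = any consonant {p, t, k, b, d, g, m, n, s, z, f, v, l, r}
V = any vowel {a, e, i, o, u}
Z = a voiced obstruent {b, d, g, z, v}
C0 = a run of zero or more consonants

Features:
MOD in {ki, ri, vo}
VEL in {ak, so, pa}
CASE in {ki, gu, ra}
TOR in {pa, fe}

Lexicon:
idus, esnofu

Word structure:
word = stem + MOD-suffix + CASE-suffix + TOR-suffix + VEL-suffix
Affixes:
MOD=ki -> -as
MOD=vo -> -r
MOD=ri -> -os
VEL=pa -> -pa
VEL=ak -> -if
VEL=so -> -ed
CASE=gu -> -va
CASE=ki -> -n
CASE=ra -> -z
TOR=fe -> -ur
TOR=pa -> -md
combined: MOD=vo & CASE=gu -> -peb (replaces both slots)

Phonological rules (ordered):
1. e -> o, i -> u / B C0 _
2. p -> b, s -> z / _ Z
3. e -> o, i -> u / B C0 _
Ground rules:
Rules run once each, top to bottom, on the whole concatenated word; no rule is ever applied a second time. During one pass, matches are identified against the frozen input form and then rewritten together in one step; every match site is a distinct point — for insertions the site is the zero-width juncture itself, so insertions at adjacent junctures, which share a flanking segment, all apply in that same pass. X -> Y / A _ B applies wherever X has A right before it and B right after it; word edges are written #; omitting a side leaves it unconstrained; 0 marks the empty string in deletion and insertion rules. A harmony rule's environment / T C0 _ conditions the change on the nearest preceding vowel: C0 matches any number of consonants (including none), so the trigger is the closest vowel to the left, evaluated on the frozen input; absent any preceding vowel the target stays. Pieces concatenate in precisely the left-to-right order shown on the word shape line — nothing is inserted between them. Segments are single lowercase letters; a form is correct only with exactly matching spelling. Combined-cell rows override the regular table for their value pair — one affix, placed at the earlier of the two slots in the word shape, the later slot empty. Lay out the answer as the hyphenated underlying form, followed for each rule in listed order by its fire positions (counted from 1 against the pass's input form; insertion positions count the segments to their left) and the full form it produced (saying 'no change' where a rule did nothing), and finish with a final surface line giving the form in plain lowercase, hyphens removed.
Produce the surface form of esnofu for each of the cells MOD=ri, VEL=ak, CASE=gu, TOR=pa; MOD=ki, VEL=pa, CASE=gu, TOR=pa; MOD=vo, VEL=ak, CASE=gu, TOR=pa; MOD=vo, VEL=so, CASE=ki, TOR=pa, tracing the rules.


cell MOD=ri, VEL=ak, CASE=gu, TOR=pa:
underlying: esnofu-os-va-md-if
1. e -> o, i -> u / B C0 _: fires at position(s) 13: esnofuosvamduf
2. p -> b, s -> z / _ Z: fires at position(s) 8: esnofuozvamduf
3. e -> o, i -> u / B C0 _: no change
surface: esnofuozvamduf

cell MOD=ki, VEL=pa, CASE=gu, TOR=pa:
underlying: esnofu-as-va-md-pa
1. e -> o, i -> u / B C0 _: no change
2. p -> b, s -> z / _ Z: fires at position(s) 8: esnofuazvamdpa
3. e -> o, i -> u / B C0 _: no change
surface: esnofuazvamdpa

cell MOD=vo, VEL=ak, CASE=gu, TOR=pa:
underlying: esnofu-peb-md-if
1. e -> o, i -> u / B C0 _: fires at position(s) 8: esnofupobmdif
2. p -> b, s -> z / _ Z: no change
3. e -> o, i -> u / B C0 _: fires at position(s) 12: esnofupobmduf
surface: esnofupobmduf

cell MOD=vo, VEL=so, CASE=ki, TOR=pa:
underlying: esnofu-r-n-md-ed
1. e -> o, i -> u / B C0 _: fires at position(s) 11: esnofurnmdod
2. p -> b, s -> z / _ Z: no change
3. e -> o, i -> u / B C0 _: no change
surface: esnofurnmdod


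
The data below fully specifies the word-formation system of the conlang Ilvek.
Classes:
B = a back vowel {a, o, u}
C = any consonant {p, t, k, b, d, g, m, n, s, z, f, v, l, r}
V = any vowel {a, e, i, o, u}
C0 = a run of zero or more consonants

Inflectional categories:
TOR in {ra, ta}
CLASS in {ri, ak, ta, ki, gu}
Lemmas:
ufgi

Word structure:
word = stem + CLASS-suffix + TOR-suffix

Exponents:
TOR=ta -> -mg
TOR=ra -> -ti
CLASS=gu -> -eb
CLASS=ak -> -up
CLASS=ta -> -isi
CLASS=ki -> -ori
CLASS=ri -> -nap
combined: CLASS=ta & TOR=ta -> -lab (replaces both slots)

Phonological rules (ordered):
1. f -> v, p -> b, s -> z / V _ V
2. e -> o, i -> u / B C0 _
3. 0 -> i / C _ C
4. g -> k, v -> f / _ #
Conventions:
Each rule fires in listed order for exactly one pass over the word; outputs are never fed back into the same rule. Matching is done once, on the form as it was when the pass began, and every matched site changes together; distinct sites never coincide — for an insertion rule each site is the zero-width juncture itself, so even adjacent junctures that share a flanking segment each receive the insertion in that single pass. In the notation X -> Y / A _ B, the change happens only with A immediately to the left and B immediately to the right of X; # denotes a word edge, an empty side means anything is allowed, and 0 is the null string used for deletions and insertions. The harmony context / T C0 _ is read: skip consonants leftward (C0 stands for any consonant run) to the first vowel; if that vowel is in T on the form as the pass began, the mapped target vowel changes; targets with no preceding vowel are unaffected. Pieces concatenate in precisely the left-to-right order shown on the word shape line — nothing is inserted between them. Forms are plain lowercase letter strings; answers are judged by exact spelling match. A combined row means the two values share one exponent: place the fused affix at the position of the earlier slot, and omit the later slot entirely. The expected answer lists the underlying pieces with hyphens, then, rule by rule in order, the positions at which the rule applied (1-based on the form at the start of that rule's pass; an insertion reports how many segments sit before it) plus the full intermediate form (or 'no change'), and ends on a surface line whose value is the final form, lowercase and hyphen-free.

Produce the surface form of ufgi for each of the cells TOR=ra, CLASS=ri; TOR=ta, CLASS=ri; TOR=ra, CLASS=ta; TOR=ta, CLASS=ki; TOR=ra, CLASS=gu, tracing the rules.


cell TOR=ra, CLASS=ri:
underlying: ufgi-nap-ti
1. f -> v, p -> b, s -> z / V _ V: no change
2. e -> o, i -> u / B C0 _: fires at position(s) 4, 9: ufgunaptu
3. 0 -> i / C _ C: inserts after position(s) 2, 7: ufigunapitu
4. g -> k, v -> f / _ #: no change
surface: ufigunapitu

cell TOR=ta, CLASS=ri:
underlying: ufgi-nap-mg
1. f -> v, p -> b, s -> z / V _ V: no change
2. e -> o, i -> u / B C0 _: fires at position(s) 4: ufgunapmg
3. 0 -> i / C _ C: inserts after position(s) 2, 7, 8: ufigunapimig
4. g -> k, v -> f / _ #: fires at position(s) 12: ufigunapimik
surface: ufigunapimik

cell TOR=ra, CLASS=ta:
underlying: ufgi-isi-ti
1. f -> v, p -> b, s -> z / V _ V: fires at position(s) 6: ufgiiziti
2. e -> o, i -> u / B C0 _: fires at position(s) 4: ufguiziti
3. 0 -> i / C _ C: inserts after position(s) 2: ufiguiziti
4. g -> k, v -> f / _ #: no change
surface: ufiguiziti

cell TOR=ta, CLASS=ki:
underlying: ufgi-ori-mg
1. f -> v, p -> b, s -> z / V _ V: no change
2. e -> o, i -> u / B C0 _: fires at position(s) 4, 7: ufguorumg
3. 0 -> i / C _ C: inserts after position(s) 2, 8: ufiguorumig
4. g -> k, v -> f / _ #: fires at position(s) 11: ufiguorumik
surface: ufiguorumik

cell TOR=ra, CLASS=gu:
underlying: ufgi-eb-ti
1. f -> v, p -> b, s -> z / V _ V: no change
2. e -> o, i -> u / B C0 _: fires at position(s) 4: ufguebti
3. 0 -> i / C _ C: inserts after position(s) 2, 6: ufiguebiti
4. g -> k, v -> f / _ #: no change
surface: ufiguebiti


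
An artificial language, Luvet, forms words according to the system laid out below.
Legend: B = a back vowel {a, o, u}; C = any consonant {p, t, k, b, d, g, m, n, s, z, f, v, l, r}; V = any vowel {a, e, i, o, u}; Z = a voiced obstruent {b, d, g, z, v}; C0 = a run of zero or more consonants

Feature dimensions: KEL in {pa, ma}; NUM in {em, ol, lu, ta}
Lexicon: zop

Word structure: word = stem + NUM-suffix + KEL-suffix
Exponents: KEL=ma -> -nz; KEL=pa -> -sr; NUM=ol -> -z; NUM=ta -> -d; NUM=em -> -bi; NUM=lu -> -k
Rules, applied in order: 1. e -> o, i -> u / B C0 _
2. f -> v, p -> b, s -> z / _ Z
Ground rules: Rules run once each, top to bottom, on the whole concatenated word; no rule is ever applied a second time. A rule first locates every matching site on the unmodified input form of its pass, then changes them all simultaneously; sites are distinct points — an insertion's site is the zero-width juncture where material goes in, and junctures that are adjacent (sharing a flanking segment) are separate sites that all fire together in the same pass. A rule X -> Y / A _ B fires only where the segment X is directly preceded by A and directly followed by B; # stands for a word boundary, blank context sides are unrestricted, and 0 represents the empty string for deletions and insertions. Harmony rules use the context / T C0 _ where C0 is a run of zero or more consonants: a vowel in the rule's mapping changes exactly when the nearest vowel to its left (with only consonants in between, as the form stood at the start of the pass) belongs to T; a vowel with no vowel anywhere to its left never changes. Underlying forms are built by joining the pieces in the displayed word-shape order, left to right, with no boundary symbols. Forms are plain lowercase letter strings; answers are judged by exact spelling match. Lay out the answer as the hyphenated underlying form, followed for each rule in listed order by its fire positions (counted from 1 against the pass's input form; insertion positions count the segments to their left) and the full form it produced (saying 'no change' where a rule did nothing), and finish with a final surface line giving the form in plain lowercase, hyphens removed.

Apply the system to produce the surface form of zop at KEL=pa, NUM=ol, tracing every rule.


underlying: zop-z-sr
1. e -> o, i -> u / B C0 _: no change
2. f -> v, p -> b, s -> z / _ Z: fires at position(s) 3: zobzsr
surface: zobzsr


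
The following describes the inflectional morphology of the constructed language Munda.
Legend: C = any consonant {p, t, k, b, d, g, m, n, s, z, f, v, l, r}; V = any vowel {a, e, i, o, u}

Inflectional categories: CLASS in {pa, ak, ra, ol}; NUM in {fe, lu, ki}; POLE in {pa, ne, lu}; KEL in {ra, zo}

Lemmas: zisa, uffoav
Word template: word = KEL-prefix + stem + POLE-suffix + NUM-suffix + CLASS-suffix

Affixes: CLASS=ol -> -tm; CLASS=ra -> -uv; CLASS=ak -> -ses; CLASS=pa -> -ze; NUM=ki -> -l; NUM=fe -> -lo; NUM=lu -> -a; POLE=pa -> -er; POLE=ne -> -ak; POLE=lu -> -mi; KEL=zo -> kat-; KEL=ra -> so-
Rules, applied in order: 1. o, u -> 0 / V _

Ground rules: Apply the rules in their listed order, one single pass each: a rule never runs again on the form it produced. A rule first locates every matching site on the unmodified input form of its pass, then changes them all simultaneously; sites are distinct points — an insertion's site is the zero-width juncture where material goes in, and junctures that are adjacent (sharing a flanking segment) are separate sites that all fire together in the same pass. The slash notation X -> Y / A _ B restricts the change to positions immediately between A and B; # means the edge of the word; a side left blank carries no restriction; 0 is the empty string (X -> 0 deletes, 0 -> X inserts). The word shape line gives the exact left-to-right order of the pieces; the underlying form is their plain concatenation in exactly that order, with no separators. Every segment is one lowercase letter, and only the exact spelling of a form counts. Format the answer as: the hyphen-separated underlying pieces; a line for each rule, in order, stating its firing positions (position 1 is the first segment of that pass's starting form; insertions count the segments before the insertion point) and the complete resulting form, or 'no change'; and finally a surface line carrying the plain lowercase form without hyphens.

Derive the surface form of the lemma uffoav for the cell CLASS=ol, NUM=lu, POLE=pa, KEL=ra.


underlying: so-uffoav-er-a-tm
1. o, u -> 0 / V _: fires at position(s) 3: soffoaveratm
surface: soffoaveratm


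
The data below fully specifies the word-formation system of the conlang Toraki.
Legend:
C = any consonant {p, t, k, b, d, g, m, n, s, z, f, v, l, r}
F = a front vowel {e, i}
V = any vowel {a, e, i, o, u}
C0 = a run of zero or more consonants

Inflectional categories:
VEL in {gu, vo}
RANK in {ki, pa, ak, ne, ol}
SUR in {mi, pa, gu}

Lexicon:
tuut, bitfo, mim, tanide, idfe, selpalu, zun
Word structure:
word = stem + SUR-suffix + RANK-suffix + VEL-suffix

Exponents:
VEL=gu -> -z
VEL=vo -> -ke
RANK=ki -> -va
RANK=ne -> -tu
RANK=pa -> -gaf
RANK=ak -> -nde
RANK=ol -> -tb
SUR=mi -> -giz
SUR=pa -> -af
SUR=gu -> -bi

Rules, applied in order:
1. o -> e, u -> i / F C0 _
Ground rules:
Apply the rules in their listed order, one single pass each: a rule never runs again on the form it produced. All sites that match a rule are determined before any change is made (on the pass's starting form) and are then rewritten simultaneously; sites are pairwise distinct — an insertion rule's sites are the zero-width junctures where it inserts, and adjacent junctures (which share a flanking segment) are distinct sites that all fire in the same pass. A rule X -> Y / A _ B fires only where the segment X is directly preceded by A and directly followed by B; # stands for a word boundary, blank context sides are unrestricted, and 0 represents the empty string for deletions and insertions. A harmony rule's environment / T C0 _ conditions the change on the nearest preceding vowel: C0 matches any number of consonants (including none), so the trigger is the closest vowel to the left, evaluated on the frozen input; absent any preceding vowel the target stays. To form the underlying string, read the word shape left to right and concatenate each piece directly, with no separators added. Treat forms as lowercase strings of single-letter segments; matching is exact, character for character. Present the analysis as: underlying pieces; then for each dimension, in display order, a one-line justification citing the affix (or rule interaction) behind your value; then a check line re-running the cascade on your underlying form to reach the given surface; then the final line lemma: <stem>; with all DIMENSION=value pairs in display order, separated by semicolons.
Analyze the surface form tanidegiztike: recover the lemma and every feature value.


underlying: tanide-giz-tu-ke
VEL=vo - signalled by the affix -ke
RANK=ne - signalled by the affix -tu
SUR=mi - signalled by the affix -giz
check: tanidegiztuke -> tanidegiztike
lemma: tanide; VEL=vo; RANK=ne; SUR=mi


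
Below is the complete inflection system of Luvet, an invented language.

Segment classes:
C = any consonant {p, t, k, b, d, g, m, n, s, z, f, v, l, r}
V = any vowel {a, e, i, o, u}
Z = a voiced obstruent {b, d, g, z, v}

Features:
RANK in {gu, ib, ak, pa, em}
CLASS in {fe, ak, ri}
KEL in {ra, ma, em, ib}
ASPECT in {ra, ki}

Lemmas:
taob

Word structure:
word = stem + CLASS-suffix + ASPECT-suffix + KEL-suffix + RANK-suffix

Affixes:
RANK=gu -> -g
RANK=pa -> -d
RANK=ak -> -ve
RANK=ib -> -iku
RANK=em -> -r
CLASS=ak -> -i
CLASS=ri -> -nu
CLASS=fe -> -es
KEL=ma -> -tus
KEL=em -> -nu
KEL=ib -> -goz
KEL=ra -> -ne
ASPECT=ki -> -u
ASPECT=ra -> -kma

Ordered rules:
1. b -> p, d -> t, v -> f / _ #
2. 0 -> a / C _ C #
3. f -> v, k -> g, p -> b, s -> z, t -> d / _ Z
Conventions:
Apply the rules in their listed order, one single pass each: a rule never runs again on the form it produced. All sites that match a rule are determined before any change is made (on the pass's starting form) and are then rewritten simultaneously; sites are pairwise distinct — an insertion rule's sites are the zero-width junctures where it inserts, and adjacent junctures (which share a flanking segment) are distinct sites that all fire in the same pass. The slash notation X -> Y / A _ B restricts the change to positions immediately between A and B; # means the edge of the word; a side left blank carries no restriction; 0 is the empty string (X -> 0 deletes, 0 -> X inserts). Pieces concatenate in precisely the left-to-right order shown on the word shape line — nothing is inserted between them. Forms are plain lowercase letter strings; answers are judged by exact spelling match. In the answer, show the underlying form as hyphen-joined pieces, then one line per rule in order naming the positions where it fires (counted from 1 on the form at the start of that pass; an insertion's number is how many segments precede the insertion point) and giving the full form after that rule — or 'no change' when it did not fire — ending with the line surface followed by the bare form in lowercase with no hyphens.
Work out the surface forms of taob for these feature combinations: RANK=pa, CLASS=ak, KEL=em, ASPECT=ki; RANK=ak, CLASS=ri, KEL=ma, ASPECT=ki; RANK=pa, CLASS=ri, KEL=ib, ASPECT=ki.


cell RANK=pa, CLASS=ak, KEL=em, ASPECT=ki:
underlying: taob-i-u-nu-d
1. b -> p, d -> t, v -> f / _ #: fires at position(s) 9: taobiunut
2. 0 -> a / C _ C #: no change
3. f -> v, k -> g, p -> b, s -> z, t -> d / _ Z: no change
surface: taobiunut

cell RANK=ak, CLASS=ri, KEL=ma, ASPECT=ki:
underlying: taob-nu-u-tus-ve
1. b -> p, d -> t, v -> f / _ #: no change
2. 0 -> a / C _ C #: no change
3. f -> v, k -> g, p -> b, s -> z, t -> d / _ Z: fires at position(s) 10: taobnuutuzve
surface: taobnuutuzve

cell RANK=pa, CLASS=ri, KEL=ib, ASPECT=ki:
underlying: taob-nu-u-goz-d
1. b -> p, d -> t, v -> f / _ #: fires at position(s) 11: taobnuugozt
2. 0 -> a / C _ C #: inserts after position(s) 10: taobnuugozat
3. f -> v, k -> g, p -> b, s -> z, t -> d / _ Z: no change
surface: taobnuugozat


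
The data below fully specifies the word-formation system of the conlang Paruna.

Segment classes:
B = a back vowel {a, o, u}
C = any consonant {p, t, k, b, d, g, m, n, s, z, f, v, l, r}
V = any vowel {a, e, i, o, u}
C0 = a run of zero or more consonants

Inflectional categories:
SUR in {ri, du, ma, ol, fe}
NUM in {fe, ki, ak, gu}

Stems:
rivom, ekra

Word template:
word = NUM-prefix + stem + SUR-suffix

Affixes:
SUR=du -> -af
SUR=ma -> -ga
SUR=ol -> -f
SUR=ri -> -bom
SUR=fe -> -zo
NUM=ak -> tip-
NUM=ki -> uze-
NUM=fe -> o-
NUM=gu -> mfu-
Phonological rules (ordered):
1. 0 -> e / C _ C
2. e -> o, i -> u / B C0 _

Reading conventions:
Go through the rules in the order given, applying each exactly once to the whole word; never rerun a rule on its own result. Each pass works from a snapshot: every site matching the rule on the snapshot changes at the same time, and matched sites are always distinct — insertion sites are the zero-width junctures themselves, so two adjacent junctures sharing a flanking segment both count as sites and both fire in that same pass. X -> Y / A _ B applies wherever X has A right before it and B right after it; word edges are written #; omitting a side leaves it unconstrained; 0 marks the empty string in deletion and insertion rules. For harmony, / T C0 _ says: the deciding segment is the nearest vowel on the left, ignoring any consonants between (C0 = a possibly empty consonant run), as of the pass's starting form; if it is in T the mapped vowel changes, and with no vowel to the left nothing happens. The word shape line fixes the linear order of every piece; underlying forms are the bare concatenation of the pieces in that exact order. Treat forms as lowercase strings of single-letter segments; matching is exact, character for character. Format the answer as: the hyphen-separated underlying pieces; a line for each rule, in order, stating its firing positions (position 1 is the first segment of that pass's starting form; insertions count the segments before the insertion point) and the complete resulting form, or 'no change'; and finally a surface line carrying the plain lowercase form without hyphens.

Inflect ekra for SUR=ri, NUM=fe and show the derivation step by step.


underlying: o-ekra-bom
1. 0 -> e / C _ C: inserts after position(s) 3: oekerabom
2. e -> o, i -> u / B C0 _: fires at position(s) 2: ookerabom
surface: ookerabom


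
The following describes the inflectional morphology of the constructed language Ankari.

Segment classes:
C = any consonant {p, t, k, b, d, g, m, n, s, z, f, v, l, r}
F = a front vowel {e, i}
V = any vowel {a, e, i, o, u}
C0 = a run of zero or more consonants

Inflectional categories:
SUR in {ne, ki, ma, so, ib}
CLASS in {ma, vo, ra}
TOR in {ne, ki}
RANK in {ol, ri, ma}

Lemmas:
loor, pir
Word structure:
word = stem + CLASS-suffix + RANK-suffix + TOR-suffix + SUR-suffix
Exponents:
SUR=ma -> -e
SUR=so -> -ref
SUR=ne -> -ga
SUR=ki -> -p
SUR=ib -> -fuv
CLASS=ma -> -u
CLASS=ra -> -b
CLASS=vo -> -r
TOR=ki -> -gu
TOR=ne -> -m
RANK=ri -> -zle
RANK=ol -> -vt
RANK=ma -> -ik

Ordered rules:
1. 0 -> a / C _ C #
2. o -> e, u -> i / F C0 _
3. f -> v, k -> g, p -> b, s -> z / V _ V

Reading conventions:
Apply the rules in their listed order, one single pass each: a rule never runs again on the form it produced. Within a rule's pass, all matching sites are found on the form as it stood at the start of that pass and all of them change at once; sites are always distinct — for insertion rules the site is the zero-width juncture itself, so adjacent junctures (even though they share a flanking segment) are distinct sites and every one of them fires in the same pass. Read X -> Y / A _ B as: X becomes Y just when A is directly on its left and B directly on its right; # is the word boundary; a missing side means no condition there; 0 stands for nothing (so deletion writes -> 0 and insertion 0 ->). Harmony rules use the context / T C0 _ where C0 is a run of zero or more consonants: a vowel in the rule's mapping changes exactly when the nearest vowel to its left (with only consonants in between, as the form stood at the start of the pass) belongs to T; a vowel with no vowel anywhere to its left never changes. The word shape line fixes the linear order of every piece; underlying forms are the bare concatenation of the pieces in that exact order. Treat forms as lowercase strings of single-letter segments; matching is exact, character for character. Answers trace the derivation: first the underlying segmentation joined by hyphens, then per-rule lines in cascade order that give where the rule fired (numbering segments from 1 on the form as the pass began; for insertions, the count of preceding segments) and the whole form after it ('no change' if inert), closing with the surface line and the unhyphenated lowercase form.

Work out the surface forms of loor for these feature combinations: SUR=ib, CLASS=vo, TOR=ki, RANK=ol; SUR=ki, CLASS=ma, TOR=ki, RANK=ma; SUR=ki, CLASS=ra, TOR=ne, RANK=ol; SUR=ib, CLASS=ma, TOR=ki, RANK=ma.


cell SUR=ib, CLASS=vo, TOR=ki, RANK=ol:
underlying: loor-r-vt-gu-fuv
1. 0 -> a / C _ C #: no change
2. o -> e, u -> i / F C0 _: no change
3. f -> v, k -> g, p -> b, s -> z / V _ V: fires at position(s) 10: loorrvtguvuv
surface: loorrvtguvuv

cell SUR=ki, CLASS=ma, TOR=ki, RANK=ma:
underlying: loor-u-ik-gu-p
1. 0 -> a / C _ C #: no change
2. o -> e, u -> i / F C0 _: fires at position(s) 9: looruikgip
3. f -> v, k -> g, p -> b, s -> z / V _ V: no change
surface: looruikgip

cell SUR=ki, CLASS=ra, TOR=ne, RANK=ol:
underlying: loor-b-vt-m-p
1. 0 -> a / C _ C #: inserts after position(s) 8: loorbvtmap
2. o -> e, u -> i / F C0 _: no change
3. f -> v, k -> g, p -> b, s -> z / V _ V: no change
surface: loorbvtmap

cell SUR=ib, CLASS=ma, TOR=ki, RANK=ma:
underlying: loor-u-ik-gu-fuv
1. 0 -> a / C _ C #: no change
2. o -> e, u -> i / F C0 _: fires at position(s) 9: looruikgifuv
3. f -> v, k -> g, p -> b, s -> z / V _ V: fires at position(s) 10: looruikgivuv
surface: looruikgivuv


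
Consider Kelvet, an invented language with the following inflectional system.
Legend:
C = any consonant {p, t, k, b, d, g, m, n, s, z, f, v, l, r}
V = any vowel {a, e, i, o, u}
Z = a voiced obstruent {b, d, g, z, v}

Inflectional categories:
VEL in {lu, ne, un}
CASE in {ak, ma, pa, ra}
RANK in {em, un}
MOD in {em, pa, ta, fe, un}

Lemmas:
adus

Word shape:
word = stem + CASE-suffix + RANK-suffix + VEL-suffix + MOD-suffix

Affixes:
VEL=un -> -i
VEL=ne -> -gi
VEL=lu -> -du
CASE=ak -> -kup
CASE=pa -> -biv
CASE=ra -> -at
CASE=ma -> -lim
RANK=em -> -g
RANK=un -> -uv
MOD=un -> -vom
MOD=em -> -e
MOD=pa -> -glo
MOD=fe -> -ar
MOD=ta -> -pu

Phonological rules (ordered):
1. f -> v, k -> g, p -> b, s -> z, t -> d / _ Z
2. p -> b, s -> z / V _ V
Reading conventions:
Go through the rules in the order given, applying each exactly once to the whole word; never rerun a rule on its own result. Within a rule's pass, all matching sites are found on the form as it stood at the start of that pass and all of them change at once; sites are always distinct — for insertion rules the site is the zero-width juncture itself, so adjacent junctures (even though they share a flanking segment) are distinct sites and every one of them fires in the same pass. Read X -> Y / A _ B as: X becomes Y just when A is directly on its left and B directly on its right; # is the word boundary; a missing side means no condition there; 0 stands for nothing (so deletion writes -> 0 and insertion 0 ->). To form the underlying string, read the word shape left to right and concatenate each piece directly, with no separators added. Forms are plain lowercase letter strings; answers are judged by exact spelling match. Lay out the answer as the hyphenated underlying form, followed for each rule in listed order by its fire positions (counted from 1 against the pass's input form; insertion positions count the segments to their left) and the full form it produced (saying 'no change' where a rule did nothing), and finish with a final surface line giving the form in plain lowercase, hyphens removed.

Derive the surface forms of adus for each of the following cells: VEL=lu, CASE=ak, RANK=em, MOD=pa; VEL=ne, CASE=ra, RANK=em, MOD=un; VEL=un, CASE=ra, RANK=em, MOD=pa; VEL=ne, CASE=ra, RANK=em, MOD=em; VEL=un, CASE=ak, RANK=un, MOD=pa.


cell VEL=lu, CASE=ak, RANK=em, MOD=pa:
underlying: adus-kup-g-du-glo
1. f -> v, k -> g, p -> b, s -> z, t -> d / _ Z: fires at position(s) 7: aduskubgduglo
2. p -> b, s -> z / V _ V: no change
surface: aduskubgduglo

cell VEL=ne, CASE=ra, RANK=em, MOD=un:
underlying: adus-at-g-gi-vom
1. f -> v, k -> g, p -> b, s -> z, t -> d / _ Z: fires at position(s) 6: adusadggivom
2. p -> b, s -> z / V _ V: fires at position(s) 4: aduzadggivom
surface: aduzadggivom

cell VEL=un, CASE=ra, RANK=em, MOD=pa:
underlying: adus-at-g-i-glo
1. f -> v, k -> g, p -> b, s -> z, t -> d / _ Z: fires at position(s) 6: adusadgiglo
2. p -> b, s -> z / V _ V: fires at position(s) 4: aduzadgiglo
surface: aduzadgiglo

cell VEL=ne, CASE=ra, RANK=em, MOD=em:
underlying: adus-at-g-gi-e
1. f -> v, k -> g, p -> b, s -> z, t -> d / _ Z: fires at position(s) 6: adusadggie
2. p -> b, s -> z / V _ V: fires at position(s) 4: aduzadggie
surface: aduzadggie

cell VEL=un, CASE=ak, RANK=un, MOD=pa:
underlying: adus-kup-uv-i-glo
1. f -> v, k -> g, p -> b, s -> z, t -> d / _ Z: no change
2. p -> b, s -> z / V _ V: fires at position(s) 7: aduskubuviglo
surface: aduskubuviglo


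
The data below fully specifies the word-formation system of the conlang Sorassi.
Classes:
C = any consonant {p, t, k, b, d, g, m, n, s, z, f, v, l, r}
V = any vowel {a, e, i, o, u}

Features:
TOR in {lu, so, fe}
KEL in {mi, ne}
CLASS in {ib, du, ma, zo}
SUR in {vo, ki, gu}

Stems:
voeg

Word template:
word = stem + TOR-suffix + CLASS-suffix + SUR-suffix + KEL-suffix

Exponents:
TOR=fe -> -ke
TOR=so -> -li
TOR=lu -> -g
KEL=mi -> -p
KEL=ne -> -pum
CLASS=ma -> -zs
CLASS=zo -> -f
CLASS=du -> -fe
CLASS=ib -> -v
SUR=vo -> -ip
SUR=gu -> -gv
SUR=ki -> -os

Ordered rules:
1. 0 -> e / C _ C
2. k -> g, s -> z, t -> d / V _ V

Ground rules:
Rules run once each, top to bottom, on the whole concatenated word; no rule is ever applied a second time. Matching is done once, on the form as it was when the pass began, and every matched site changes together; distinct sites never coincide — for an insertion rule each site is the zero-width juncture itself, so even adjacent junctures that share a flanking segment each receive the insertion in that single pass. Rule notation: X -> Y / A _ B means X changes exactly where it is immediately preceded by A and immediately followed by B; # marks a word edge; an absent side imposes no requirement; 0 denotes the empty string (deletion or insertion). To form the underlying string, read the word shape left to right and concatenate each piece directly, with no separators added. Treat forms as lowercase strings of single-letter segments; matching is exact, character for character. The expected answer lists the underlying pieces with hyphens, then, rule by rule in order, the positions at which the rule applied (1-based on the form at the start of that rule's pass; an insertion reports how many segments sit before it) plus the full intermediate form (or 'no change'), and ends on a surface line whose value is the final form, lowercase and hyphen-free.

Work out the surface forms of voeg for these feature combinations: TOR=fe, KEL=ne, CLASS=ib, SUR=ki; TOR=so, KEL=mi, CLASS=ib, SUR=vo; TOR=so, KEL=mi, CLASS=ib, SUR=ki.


cell TOR=fe, KEL=ne, CLASS=ib, SUR=ki:
underlying: voeg-ke-v-os-pum
1. 0 -> e / C _ C: inserts after position(s) 4, 9: voegekevosepum
2. k -> g, s -> z, t -> d / V _ V: fires at position(s) 6, 10: voegegevozepum
surface: voegegevozepum

cell TOR=so, KEL=mi, CLASS=ib, SUR=vo:
underlying: voeg-li-v-ip-p
1. 0 -> e / C _ C: inserts after position(s) 4, 9: voegelivipep
2. k -> g, s -> z, t -> d / V _ V: no change
surface: voegelivipep

cell TOR=so, KEL=mi, CLASS=ib, SUR=ki:
underlying: voeg-li-v-os-p
1. 0 -> e / C _ C: inserts after position(s) 4, 9: voegelivosep
2. k -> g, s -> z, t -> d / V _ V: fires at position(s) 10: voegelivozep
surface: voegelivozep


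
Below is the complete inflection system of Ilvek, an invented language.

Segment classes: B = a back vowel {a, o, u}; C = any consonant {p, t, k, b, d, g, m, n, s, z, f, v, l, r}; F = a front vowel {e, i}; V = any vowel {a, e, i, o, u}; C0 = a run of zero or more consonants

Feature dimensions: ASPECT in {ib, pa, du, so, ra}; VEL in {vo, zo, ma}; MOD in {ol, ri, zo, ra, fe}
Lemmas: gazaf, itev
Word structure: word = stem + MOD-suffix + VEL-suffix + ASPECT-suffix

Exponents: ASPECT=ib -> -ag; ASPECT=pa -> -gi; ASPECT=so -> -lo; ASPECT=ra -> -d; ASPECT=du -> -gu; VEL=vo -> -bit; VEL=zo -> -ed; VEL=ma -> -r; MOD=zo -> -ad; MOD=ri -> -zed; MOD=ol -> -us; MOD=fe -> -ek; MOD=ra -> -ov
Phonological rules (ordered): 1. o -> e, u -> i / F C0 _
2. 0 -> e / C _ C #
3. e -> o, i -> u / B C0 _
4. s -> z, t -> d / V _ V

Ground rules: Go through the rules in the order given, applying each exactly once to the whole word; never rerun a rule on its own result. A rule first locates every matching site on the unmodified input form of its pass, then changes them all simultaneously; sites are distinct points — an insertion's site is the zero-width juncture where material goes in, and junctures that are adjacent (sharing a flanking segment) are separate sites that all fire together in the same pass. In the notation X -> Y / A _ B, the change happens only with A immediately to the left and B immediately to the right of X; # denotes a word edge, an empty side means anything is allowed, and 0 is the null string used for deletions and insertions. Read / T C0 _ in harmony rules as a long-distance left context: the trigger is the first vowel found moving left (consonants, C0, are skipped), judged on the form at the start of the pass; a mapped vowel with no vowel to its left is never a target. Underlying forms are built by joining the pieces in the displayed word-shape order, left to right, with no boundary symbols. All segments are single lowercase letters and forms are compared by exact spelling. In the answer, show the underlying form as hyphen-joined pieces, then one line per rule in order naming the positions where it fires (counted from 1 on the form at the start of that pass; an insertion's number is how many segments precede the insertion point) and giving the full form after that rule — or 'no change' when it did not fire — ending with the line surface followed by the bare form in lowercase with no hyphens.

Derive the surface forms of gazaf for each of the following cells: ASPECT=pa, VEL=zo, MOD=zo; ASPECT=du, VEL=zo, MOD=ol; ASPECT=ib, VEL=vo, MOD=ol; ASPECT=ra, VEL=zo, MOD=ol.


cell ASPECT=pa, VEL=zo, MOD=zo:
underlying: gazaf-ad-ed-gi
1. o -> e, u -> i / F C0 _: no change
2. 0 -> e / C _ C #: no change
3. e -> o, i -> u / B C0 _: fires at position(s) 8: gazafadodgi
4. s -> z, t -> d / V _ V: no change
surface: gazafadodgi

cell ASPECT=du, VEL=zo, MOD=ol:
underlying: gazaf-us-ed-gu
1. o -> e, u -> i / F C0 _: fires at position(s) 11: gazafusedgi
2. 0 -> e / C _ C #: no change
3. e -> o, i -> u / B C0 _: fires at position(s) 8: gazafusodgi
4. s -> z, t -> d / V _ V: fires at position(s) 7: gazafuzodgi
surface: gazafuzodgi

cell ASPECT=ib, VEL=vo, MOD=ol:
underlying: gazaf-us-bit-ag
1. o -> e, u -> i / F C0 _: no change
2. 0 -> e / C _ C #: no change
3. e -> o, i -> u / B C0 _: fires at position(s) 9: gazafusbutag
4. s -> z, t -> d / V _ V: fires at position(s) 10: gazafusbudag
surface: gazafusbudag

cell ASPECT=ra, VEL=zo, MOD=ol:
underlying: gazaf-us-ed-d
1. o -> e, u -> i / F C0 _: no change
2. 0 -> e / C _ C #: inserts after position(s) 9: gazafuseded
3. e -> o, i -> u / B C0 _: fires at position(s) 8: gazafusoded
4. s -> z, t -> d / V _ V: fires at position(s) 7: gazafuzoded
surface: gazafuzoded


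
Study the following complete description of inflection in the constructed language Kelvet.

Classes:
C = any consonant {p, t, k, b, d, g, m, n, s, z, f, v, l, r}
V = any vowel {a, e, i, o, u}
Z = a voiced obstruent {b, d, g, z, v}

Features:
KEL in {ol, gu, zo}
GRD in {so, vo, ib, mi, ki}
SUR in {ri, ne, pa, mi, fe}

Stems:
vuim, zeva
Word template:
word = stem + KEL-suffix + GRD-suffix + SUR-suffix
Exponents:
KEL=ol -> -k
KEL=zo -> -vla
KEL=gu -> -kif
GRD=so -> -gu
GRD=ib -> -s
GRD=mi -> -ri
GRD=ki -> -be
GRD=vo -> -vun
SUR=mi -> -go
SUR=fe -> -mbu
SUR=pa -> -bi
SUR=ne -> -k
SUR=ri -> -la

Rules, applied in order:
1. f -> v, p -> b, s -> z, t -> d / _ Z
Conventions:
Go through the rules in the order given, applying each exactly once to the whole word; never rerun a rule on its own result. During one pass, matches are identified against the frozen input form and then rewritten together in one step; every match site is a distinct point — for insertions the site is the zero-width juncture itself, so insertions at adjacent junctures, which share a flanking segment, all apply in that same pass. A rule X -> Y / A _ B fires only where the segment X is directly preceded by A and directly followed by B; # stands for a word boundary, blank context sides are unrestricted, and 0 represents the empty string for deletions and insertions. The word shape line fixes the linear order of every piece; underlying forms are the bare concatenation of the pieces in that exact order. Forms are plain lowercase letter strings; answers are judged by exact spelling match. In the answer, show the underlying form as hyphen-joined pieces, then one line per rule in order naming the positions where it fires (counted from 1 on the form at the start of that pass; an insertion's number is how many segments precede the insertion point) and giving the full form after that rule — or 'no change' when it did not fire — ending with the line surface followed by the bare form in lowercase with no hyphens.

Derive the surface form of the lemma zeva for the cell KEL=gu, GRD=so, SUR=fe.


underlying: zeva-kif-gu-mbu
1. f -> v, p -> b, s -> z, t -> d / _ Z: fires at position(s) 7: zevakivgumbu
surface: zevakivgumbu


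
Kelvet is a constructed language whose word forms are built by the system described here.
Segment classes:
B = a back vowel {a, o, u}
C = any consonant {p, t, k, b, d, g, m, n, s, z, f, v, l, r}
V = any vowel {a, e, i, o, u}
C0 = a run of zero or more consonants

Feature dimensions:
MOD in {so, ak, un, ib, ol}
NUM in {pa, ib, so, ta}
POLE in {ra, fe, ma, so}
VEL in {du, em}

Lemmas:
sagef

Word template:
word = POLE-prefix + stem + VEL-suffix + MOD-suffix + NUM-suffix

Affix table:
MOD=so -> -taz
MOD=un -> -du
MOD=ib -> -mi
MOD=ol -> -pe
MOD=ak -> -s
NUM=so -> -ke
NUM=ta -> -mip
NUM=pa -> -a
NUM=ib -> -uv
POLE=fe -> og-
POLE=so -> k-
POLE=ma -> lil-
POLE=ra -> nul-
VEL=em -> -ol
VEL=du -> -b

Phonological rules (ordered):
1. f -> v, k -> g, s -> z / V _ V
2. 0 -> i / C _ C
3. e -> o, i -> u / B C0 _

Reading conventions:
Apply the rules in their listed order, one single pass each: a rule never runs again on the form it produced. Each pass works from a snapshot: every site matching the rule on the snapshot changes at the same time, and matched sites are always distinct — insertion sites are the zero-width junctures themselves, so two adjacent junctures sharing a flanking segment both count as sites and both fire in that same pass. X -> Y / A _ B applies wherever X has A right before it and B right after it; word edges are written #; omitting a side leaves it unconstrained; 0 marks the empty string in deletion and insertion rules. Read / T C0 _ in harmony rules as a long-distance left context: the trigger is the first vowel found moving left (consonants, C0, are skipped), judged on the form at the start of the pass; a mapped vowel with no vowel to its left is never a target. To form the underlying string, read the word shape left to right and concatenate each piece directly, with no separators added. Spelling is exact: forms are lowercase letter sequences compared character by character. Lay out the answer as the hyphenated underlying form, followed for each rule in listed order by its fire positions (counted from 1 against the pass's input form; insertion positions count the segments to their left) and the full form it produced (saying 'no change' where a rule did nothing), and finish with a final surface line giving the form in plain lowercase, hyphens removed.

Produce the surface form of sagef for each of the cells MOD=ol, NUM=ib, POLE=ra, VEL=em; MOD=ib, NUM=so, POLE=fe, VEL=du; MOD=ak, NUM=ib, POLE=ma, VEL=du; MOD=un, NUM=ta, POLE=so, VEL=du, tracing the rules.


cell MOD=ol, NUM=ib, POLE=ra, VEL=em:
underlying: nul-sagef-ol-pe-uv
1. f -> v, k -> g, s -> z / V _ V: fires at position(s) 8: nulsagevolpeuv
2. 0 -> i / C _ C: inserts after position(s) 3, 10: nulisagevolipeuv
3. e -> o, i -> u / B C0 _: fires at position(s) 4, 8, 12: nulusagovolupeuv
surface: nulusagovolupeuv

cell MOD=ib, NUM=so, POLE=fe, VEL=du:
underlying: og-sagef-b-mi-ke
1. f -> v, k -> g, s -> z / V _ V: fires at position(s) 11: ogsagefbmige
2. 0 -> i / C _ C: inserts after position(s) 2, 7, 8: ogisagefibimige
3. e -> o, i -> u / B C0 _: fires at position(s) 3, 7: ogusagofibimige
surface: ogusagofibimige

cell MOD=ak, NUM=ib, POLE=ma, VEL=du:
underlying: lil-sagef-b-s-uv
1. f -> v, k -> g, s -> z / V _ V: no change
2. 0 -> i / C _ C: inserts after position(s) 3, 8, 9: lilisagefibisuv
3. e -> o, i -> u / B C0 _: fires at position(s) 8: lilisagofibisuv
surface: lilisagofibisuv

cell MOD=un, NUM=ta, POLE=so, VEL=du:
underlying: k-sagef-b-du-mip
1. f -> v, k -> g, s -> z / V _ V: no change
2. 0 -> i / C _ C: inserts after position(s) 1, 6, 7: kisagefibidumip
3. e -> o, i -> u / B C0 _: fires at position(s) 6, 14: kisagofibidumup
surface: kisagofibidumup


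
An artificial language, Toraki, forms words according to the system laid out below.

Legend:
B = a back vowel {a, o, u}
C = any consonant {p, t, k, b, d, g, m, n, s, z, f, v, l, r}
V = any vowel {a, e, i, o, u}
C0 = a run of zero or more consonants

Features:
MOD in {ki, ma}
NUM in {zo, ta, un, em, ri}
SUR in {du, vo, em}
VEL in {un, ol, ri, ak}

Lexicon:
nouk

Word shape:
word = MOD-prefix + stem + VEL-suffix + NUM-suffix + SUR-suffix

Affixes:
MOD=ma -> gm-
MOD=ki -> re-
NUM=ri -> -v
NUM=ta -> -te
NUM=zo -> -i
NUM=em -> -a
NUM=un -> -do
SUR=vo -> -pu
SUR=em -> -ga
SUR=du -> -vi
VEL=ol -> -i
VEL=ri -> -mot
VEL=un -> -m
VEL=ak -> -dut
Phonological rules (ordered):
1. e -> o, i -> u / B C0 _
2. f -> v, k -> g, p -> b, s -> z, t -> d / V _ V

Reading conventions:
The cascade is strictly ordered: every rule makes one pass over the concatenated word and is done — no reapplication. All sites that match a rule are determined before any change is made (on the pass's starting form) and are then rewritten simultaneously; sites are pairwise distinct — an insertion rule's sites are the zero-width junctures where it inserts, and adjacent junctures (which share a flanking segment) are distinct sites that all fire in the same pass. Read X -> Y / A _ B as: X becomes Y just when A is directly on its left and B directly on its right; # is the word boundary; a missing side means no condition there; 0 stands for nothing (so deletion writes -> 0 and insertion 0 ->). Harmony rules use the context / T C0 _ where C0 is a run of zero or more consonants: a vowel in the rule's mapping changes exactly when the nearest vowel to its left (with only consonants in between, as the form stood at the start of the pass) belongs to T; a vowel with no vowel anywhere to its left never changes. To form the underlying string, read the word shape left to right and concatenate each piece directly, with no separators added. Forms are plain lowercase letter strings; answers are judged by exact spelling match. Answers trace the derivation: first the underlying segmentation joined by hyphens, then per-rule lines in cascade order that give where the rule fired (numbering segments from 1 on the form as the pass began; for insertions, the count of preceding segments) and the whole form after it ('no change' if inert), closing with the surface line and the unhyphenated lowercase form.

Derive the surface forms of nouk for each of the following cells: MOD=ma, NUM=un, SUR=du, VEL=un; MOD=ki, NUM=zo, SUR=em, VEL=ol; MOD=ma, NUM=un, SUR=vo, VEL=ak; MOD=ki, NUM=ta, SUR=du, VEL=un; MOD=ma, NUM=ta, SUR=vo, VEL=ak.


cell MOD=ma, NUM=un, SUR=du, VEL=un:
underlying: gm-nouk-m-do-vi
1. e -> o, i -> u / B C0 _: fires at position(s) 11: gmnoukmdovu
2. f -> v, k -> g, p -> b, s -> z, t -> d / V _ V: no change
surface: gmnoukmdovu

cell MOD=ki, NUM=zo, SUR=em, VEL=ol:
underlying: re-nouk-i-i-ga
1. e -> o, i -> u / B C0 _: fires at position(s) 7: renoukuiga
2. f -> v, k -> g, p -> b, s -> z, t -> d / V _ V: fires at position(s) 6: renouguiga
surface: renouguiga

cell MOD=ma, NUM=un, SUR=vo, VEL=ak:
underlying: gm-nouk-dut-do-pu
1. e -> o, i -> u / B C0 _: no change
2. f -> v, k -> g, p -> b, s -> z, t -> d / V _ V: fires at position(s) 12: gmnoukdutdobu
surface: gmnoukdutdobu

cell MOD=ki, NUM=ta, SUR=du, VEL=un:
underlying: re-nouk-m-te-vi
1. e -> o, i -> u / B C0 _: fires at position(s) 9: renoukmtovi
2. f -> v, k -> g, p -> b, s -> z, t -> d / V _ V: no change
surface: renoukmtovi

cell MOD=ma, NUM=ta, SUR=vo, VEL=ak:
underlying: gm-nouk-dut-te-pu
1. e -> o, i -> u / B C0 _: fires at position(s) 11: gmnoukduttopu
2. f -> v, k -> g, p -> b, s -> z, t -> d / V _ V: fires at position(s) 12: gmnoukduttobu
surface: gmnoukduttobu
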